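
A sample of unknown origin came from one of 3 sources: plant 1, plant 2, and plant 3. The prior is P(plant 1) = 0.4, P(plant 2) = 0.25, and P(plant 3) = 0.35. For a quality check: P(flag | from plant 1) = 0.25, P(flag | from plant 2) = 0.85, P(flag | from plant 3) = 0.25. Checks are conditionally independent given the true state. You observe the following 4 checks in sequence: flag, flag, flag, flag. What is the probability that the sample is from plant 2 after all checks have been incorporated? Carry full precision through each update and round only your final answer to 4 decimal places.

0.9780

After 'flag': normaliser = 0.25·0.4000 + 0.85·0.2500 + 0.25·0.3500; P(plant 1) ≈ 0.2500, P(plant 2) ≈ 0.5312, P(plant 3) ≈ 0.2188
After 'flag': normaliser = 0.25·0.2500 + 0.85·0.5312 + 0.25·0.2188; P(plant 1) ≈ 0.1099, P(plant 2) ≈ 0.7940, P(plant 3) ≈ 0.0962
After 'flag': normaliser = 0.25·0.1099 + 0.85·0.7940 + 0.25·0.0962; P(plant 1) ≈ 0.0378, P(plant 2) ≈ 0.9291, P(plant 3) ≈ 0.0331
After 'flag': normaliser = 0.25·0.0378 + 0.85·0.9291 + 0.25·0.0331; P(plant 1) ≈ 0.0117, P(plant 2) ≈ 0.9780, P(plant 3) ≈ 0.0102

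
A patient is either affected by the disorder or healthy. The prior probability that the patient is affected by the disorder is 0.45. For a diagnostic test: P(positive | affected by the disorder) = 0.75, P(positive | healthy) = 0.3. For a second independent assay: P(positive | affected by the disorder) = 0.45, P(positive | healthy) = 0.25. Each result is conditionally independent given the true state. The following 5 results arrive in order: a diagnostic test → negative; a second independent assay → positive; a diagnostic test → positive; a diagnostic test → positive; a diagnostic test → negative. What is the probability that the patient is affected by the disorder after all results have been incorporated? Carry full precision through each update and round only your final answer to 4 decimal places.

Apply Bayes' rule sequentially, carrying P(affected) forward.
After a diagnostic test='negative': P(affected) = 0.25·0.4500 / (0.25·0.4500 + 0.7·0.5500) ≈ 0.2261
After a second independent assay='positive': P(affected) = 0.45·0.2261 / (0.45·0.2261 + 0.25·0.7739) ≈ 0.3447
After a diagnostic test='positive': P(affected) = 0.75·0.3447 / (0.75·0.3447 + 0.3·0.6553) ≈ 0.5680
After a diagnostic test='positive': P(affected) = 0.75·0.5680 / (0.75·0.5680 + 0.3·0.4320) ≈ 0.7668
After a diagnostic test='negative': P(affected) = 0.25·0.7668 / (0.25·0.7668 + 0.7·0.2332) ≈ 0.5400

0.5400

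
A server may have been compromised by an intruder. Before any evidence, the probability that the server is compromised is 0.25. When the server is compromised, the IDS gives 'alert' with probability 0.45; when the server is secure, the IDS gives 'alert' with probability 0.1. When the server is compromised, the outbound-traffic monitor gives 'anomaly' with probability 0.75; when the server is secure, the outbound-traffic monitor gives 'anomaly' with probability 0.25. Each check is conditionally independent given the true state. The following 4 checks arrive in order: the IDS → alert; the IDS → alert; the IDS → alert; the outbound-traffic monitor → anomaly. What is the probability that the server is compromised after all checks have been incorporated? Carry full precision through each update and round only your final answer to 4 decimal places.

0.9891

After the IDS='alert': P(compromised) = 0.45·0.2500 / (0.45·0.2500 + 0.1·0.7500) ≈ 0.6000
After the IDS='alert': P(compromised) = 0.45·0.6000 / (0.45·0.6000 + 0.1·0.4000) ≈ 0.8710
After the IDS='alert': P(compromised) = 0.45·0.8710 / (0.45·0.8710 + 0.1·0.1290) ≈ 0.9681
After the outbound-traffic monitor='anomaly': P(compromised) = 0.75·0.9681 / (0.75·0.9681 + 0.25·0.0319) ≈ 0.9891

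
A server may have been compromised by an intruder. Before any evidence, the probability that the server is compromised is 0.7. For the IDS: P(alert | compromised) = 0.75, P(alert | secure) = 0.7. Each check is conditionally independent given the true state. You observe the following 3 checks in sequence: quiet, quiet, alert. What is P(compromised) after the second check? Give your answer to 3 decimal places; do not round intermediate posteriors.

0.618

After 'quiet': P(compromised) = 0.25·0.7000 / (0.25·0.7000 + 0.3·0.3000) ≈ 0.6604
After 'quiet': P(compromised) = 0.25·0.6604 / (0.25·0.6604 + 0.3·0.3396) ≈ 0.6184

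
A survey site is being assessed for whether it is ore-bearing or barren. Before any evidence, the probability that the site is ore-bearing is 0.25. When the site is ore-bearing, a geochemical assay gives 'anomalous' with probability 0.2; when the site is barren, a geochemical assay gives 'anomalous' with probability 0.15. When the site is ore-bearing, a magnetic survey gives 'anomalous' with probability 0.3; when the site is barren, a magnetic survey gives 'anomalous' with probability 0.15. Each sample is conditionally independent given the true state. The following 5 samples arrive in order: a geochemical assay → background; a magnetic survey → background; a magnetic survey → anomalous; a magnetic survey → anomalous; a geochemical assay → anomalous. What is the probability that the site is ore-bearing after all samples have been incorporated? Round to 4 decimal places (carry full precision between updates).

After a geochemical assay='background': P(ore) = 0.8·0.2500 / (0.8·0.2500 + 0.85·0.7500) ≈ 0.2388
After a magnetic survey='background': P(ore) = 0.7·0.2388 / (0.7·0.2388 + 0.85·0.7612) ≈ 0.2053
After a magnetic survey='anomalous': P(ore) = 0.3·0.2053 / (0.3·0.2053 + 0.15·0.7947) ≈ 0.3407
After a magnetic survey='anomalous': P(ore) = 0.3·0.3407 / (0.3·0.3407 + 0.15·0.6593) ≈ 0.5082
After a geochemical assay='anomalous': P(ore) = 0.2·0.5082 / (0.2·0.5082 + 0.15·0.4918) ≈ 0.5795

0.5795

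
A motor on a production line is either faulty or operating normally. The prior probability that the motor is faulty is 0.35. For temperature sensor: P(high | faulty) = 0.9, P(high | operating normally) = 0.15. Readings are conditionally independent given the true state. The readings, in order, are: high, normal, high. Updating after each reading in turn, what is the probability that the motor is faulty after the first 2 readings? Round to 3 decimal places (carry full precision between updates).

After 'high': P(faulty) = 0.9·0.3500 / (0.9·0.3500 + 0.15·0.6500) ≈ 0.7636
After 'normal': P(faulty) = 0.1·0.7636 / (0.1·0.7636 + 0.85·0.2364) ≈ 0.2754

0.275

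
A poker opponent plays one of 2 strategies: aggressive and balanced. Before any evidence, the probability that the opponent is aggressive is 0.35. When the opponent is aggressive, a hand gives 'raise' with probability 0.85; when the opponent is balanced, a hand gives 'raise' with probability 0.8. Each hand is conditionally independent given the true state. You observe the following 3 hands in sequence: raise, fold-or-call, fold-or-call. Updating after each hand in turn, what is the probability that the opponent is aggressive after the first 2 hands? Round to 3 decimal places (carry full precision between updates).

After 'raise': P(aggressive) = 0.85·0.3500 / (0.85·0.3500 + 0.8·0.6500) ≈ 0.3639
After 'fold-or-call': P(aggressive) = 0.15·0.3639 / (0.15·0.3639 + 0.2·0.6361) ≈ 0.3003

0.300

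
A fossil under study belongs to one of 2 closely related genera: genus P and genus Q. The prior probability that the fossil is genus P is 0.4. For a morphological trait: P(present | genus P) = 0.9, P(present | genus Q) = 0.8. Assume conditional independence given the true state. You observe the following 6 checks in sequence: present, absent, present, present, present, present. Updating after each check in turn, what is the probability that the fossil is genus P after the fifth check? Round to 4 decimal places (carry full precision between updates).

0.3481

Apply Bayes' rule sequentially, carrying P(genus P) forward.
After 'present': P(genus P) = 0.9·0.4000 / (0.9·0.4000 + 0.8·0.6000) ≈ 0.4286
After 'absent': P(genus P) = 0.1·0.4286 / (0.1·0.4286 + 0.2·0.5714) ≈ 0.2727
After 'present': P(genus P) = 0.9·0.2727 / (0.9·0.2727 + 0.8·0.7273) ≈ 0.2967
After 'present': P(genus P) = 0.9·0.2967 / (0.9·0.2967 + 0.8·0.7033) ≈ 0.3219
After 'present': P(genus P) = 0.9·0.3219 / (0.9·0.3219 + 0.8·0.6781) ≈ 0.3481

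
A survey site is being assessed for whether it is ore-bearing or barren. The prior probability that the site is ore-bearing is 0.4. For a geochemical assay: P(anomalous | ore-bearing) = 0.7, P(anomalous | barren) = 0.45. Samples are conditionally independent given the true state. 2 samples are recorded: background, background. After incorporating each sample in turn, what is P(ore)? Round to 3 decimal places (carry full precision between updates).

After 'background': P(ore) = 0.3·0.4000 / (0.3·0.4000 + 0.55·0.6000) ≈ 0.2667
After 'background': P(ore) = 0.3·0.2667 / (0.3·0.2667 + 0.55·0.7333) ≈ 0.1655

0.166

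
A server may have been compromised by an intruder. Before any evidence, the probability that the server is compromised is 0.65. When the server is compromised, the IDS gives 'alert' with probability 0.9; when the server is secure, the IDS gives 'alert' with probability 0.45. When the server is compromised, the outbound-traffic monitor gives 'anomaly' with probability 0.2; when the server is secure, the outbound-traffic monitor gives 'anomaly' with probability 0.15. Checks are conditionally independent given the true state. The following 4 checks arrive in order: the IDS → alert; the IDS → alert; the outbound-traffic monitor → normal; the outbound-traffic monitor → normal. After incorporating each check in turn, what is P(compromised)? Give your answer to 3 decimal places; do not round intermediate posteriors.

0.868

After the IDS='alert': P(compromised) = 0.9·0.6500 / (0.9·0.6500 + 0.45·0.3500) ≈ 0.7879
After the IDS='alert': P(compromised) = 0.9·0.7879 / (0.9·0.7879 + 0.45·0.2121) ≈ 0.8814
After the outbound-traffic monitor='normal': P(compromised) = 0.8·0.8814 / (0.8·0.8814 + 0.85·0.1186) ≈ 0.8749
After the outbound-traffic monitor='normal': P(compromised) = 0.8·0.8749 / (0.8·0.8749 + 0.85·0.1251) ≈ 0.8681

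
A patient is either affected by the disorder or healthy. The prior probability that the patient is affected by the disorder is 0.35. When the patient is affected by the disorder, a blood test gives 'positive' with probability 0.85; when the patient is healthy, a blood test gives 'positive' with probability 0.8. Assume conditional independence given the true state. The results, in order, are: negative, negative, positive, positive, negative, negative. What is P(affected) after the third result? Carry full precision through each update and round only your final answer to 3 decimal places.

0.243

After 'negative': P(affected) = 0.15·0.3500 / (0.15·0.3500 + 0.2·0.6500) ≈ 0.2877
After 'negative': P(affected) = 0.15·0.2877 / (0.15·0.2877 + 0.2·0.7123) ≈ 0.2325
After 'positive': P(affected) = 0.85·0.2325 / (0.85·0.2325 + 0.8·0.7675) ≈ 0.2435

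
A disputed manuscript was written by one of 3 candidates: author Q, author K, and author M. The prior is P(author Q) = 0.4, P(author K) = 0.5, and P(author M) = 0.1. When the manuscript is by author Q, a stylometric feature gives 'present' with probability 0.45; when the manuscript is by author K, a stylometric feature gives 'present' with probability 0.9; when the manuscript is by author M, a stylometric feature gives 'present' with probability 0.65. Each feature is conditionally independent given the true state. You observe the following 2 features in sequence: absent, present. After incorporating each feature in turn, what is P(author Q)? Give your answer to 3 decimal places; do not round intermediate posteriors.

Each posterior becomes the prior for the next update.
After 'absent': normaliser = 0.55·0.4000 + 0.1·0.5000 + 0.35·0.1000; P(author Q) ≈ 0.7213, P(author K) ≈ 0.1639, P(author M) ≈ 0.1148
After 'present': normaliser = 0.45·0.7213 + 0.9·0.1639 + 0.65·0.1148; P(author Q) ≈ 0.5937, P(author K) ≈ 0.2699, P(author M) ≈ 0.1364

0.594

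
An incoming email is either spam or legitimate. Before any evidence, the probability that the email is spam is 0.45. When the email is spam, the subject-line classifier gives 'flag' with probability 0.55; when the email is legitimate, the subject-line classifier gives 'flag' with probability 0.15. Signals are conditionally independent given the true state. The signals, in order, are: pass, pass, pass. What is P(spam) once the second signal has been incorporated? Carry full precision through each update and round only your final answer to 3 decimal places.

Apply Bayes' rule sequentially, carrying P(spam) forward.
After 'pass': P(spam) = 0.45·0.4500 / (0.45·0.4500 + 0.85·0.5500) ≈ 0.3022
After 'pass': P(spam) = 0.45·0.3022 / (0.45·0.3022 + 0.85·0.6978) ≈ 0.1865

0.187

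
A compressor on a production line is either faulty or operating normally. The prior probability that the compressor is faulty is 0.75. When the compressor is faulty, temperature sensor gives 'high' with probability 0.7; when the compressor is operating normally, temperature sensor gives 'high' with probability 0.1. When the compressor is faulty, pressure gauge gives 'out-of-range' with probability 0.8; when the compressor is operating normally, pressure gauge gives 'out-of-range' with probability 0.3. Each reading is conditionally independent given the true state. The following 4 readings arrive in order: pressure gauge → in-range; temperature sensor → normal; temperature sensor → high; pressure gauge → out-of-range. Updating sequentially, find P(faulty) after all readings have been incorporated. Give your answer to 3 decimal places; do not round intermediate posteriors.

0.842

After pressure gauge='in-range': P(faulty) = 0.2·0.7500 / (0.2·0.7500 + 0.7·0.2500) ≈ 0.4615
After temperature sensor='normal': P(faulty) = 0.3·0.4615 / (0.3·0.4615 + 0.9·0.5385) ≈ 0.2222
After temperature sensor='high': P(faulty) = 0.7·0.2222 / (0.7·0.2222 + 0.1·0.7778) ≈ 0.6667
After pressure gauge='out-of-range': P(faulty) = 0.8·0.6667 / (0.8·0.6667 + 0.3·0.3333) ≈ 0.8421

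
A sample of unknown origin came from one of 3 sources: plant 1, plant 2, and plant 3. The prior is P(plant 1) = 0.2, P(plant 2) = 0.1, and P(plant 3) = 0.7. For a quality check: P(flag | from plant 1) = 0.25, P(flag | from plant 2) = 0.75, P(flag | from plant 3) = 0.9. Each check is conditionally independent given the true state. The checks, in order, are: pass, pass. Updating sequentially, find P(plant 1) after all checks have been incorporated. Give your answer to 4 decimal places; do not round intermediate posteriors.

0.8946

Each posterior becomes the prior for the next update.
After 'pass': normaliser = 0.75·0.2000 + 0.25·0.1000 + 0.1·0.7000; P(plant 1) ≈ 0.6122, P(plant 2) ≈ 0.1020, P(plant 3) ≈ 0.2857
After 'pass': normaliser = 0.75·0.6122 + 0.25·0.1020 + 0.1·0.2857; P(plant 1) ≈ 0.8946, P(plant 2) ≈ 0.0497, P(plant 3) ≈ 0.0557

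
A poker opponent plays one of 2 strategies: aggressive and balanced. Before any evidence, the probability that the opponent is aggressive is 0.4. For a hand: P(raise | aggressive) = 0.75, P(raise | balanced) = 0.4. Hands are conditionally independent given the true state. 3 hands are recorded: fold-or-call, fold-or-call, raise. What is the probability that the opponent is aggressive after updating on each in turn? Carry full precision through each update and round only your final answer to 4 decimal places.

After 'fold-or-call': P(aggressive) = 0.25·0.4000 / (0.25·0.4000 + 0.6·0.6000) ≈ 0.2174
After 'fold-or-call': P(aggressive) = 0.25·0.2174 / (0.25·0.2174 + 0.6·0.7826) ≈ 0.1037
After 'raise': P(aggressive) = 0.75·0.1037 / (0.75·0.1037 + 0.4·0.8963) ≈ 0.1783

0.1783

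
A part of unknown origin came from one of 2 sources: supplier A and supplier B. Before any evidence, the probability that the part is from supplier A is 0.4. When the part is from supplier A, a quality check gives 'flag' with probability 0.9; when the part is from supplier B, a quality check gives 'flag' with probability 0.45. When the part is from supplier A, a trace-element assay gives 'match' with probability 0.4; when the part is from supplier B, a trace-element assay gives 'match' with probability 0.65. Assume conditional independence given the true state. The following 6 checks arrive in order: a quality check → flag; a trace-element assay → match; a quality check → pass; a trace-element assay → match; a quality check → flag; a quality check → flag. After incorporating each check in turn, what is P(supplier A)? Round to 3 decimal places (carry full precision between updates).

0.269

After a quality check='flag': P(supplier A) = 0.9·0.4000 / (0.9·0.4000 + 0.45·0.6000) ≈ 0.5714
After a trace-element assay='match': P(supplier A) = 0.4·0.5714 / (0.4·0.5714 + 0.65·0.4286) ≈ 0.4507
After a quality check='pass': P(supplier A) = 0.1·0.4507 / (0.1·0.4507 + 0.55·0.5493) ≈ 0.1298
After a trace-element assay='match': P(supplier A) = 0.4·0.1298 / (0.4·0.1298 + 0.65·0.8702) ≈ 0.0841
After a quality check='flag': P(supplier A) = 0.9·0.0841 / (0.9·0.0841 + 0.45·0.9159) ≈ 0.1551
After a quality check='flag': P(supplier A) = 0.9·0.1551 / (0.9·0.1551 + 0.45·0.8449) ≈ 0.2686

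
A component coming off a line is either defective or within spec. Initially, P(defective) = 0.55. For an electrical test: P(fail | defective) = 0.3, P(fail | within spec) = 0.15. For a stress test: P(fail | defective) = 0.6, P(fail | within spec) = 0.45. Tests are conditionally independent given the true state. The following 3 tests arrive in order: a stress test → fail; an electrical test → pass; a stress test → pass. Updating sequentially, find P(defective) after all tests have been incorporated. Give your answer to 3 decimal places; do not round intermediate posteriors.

0.494

After a stress test='fail': P(defective) = 0.6·0.5500 / (0.6·0.5500 + 0.45·0.4500) ≈ 0.6197
After an electrical test='pass': P(defective) = 0.7·0.6197 / (0.7·0.6197 + 0.85·0.3803) ≈ 0.5730
After a stress test='pass': P(defective) = 0.4·0.5730 / (0.4·0.5730 + 0.55·0.4270) ≈ 0.4939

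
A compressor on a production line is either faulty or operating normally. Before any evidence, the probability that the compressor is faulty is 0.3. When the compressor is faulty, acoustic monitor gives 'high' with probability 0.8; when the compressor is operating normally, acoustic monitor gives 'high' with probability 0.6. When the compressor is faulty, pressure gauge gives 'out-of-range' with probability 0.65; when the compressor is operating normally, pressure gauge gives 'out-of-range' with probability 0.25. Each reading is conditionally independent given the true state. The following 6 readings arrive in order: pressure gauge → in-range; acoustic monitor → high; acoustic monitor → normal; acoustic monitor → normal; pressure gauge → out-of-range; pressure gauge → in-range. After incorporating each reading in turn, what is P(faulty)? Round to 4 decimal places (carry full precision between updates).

After pressure gauge='in-range': P(faulty) = 0.35·0.3000 / (0.35·0.3000 + 0.75·0.7000) ≈ 0.1667
After acoustic monitor='high': P(faulty) = 0.8·0.1667 / (0.8·0.1667 + 0.6·0.8333) ≈ 0.2105
After acoustic monitor='normal': P(faulty) = 0.2·0.2105 / (0.2·0.2105 + 0.4·0.7895) ≈ 0.1176
After acoustic monitor='normal': P(faulty) = 0.2·0.1176 / (0.2·0.1176 + 0.4·0.8824) ≈ 0.0625
After pressure gauge='out-of-range': P(faulty) = 0.65·0.0625 / (0.65·0.0625 + 0.25·0.9375) ≈ 0.1477
After pressure gauge='in-range': P(faulty) = 0.35·0.1477 / (0.35·0.1477 + 0.75·0.8523) ≈ 0.0748

0.0748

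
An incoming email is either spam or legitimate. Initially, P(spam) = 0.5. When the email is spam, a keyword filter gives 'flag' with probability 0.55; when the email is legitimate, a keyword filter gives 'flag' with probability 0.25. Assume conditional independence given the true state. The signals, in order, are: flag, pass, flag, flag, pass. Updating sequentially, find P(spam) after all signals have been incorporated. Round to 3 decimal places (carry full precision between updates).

0.793

Each posterior becomes the prior for the next update.
After 'flag': P(spam) = 0.55·0.5000 / (0.55·0.5000 + 0.25·0.5000) ≈ 0.6875
After 'pass': P(spam) = 0.45·0.6875 / (0.45·0.6875 + 0.75·0.3125) ≈ 0.5690
After 'flag': P(spam) = 0.55·0.5690 / (0.55·0.5690 + 0.25·0.4310) ≈ 0.7439
After 'flag': P(spam) = 0.55·0.7439 / (0.55·0.7439 + 0.25·0.2561) ≈ 0.8647
After 'pass': P(spam) = 0.45·0.8647 / (0.45·0.8647 + 0.75·0.1353) ≈ 0.7931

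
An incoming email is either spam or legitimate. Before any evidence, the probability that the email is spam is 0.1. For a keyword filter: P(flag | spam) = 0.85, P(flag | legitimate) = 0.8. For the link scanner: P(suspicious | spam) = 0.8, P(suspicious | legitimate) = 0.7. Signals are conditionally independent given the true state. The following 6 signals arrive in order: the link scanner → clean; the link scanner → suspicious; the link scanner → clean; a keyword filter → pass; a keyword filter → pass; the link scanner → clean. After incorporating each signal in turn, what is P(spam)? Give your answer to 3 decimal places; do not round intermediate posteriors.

0.021

After the link scanner='clean': P(spam) = 0.2·0.1000 / (0.2·0.1000 + 0.3·0.9000) ≈ 0.0690
After the link scanner='suspicious': P(spam) = 0.8·0.0690 / (0.8·0.0690 + 0.7·0.9310) ≈ 0.0780
After the link scanner='clean': P(spam) = 0.2·0.0780 / (0.2·0.0780 + 0.3·0.9220) ≈ 0.0534
After a keyword filter='pass': P(spam) = 0.15·0.0534 / (0.15·0.0534 + 0.2·0.9466) ≈ 0.0406
After a keyword filter='pass': P(spam) = 0.15·0.0406 / (0.15·0.0406 + 0.2·0.9594) ≈ 0.0308
After the link scanner='clean': P(spam) = 0.2·0.0308 / (0.2·0.0308 + 0.3·0.9692) ≈ 0.0207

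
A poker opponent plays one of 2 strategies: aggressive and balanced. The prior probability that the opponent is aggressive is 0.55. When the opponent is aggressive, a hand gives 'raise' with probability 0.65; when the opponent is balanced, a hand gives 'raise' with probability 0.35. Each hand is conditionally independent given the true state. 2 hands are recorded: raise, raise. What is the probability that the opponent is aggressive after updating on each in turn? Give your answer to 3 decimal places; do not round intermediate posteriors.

After 'raise': P(aggressive) = 0.65·0.5500 / (0.65·0.5500 + 0.35·0.4500) ≈ 0.6942
After 'raise': P(aggressive) = 0.65·0.6942 / (0.65·0.6942 + 0.35·0.3058) ≈ 0.8083

0.808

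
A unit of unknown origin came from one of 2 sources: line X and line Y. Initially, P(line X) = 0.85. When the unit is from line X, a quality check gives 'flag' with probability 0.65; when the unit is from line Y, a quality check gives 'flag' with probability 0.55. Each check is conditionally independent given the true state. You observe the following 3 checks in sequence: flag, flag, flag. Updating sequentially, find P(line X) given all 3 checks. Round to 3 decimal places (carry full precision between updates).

Each posterior becomes the prior for the next update.
After 'flag': P(line X) = 0.65·0.8500 / (0.65·0.8500 + 0.55·0.1500) ≈ 0.8701
After 'flag': P(line X) = 0.65·0.8701 / (0.65·0.8701 + 0.55·0.1299) ≈ 0.8878
After 'flag': P(line X) = 0.65·0.8878 / (0.65·0.8878 + 0.55·0.1122) ≈ 0.9034

0.903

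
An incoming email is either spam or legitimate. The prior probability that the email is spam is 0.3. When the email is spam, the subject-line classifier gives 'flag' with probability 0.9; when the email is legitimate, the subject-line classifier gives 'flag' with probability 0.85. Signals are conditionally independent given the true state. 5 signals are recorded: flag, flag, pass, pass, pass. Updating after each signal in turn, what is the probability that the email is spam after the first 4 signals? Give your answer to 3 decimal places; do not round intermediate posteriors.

Each posterior becomes the prior for the next update.
After 'flag': P(spam) = 0.9·0.3000 / (0.9·0.3000 + 0.85·0.7000) ≈ 0.3121
After 'flag': P(spam) = 0.9·0.3121 / (0.9·0.3121 + 0.85·0.6879) ≈ 0.3245
After 'pass': P(spam) = 0.1·0.3245 / (0.1·0.3245 + 0.15·0.6755) ≈ 0.2426
After 'pass': P(spam) = 0.1·0.2426 / (0.1·0.2426 + 0.15·0.7574) ≈ 0.1760

0.176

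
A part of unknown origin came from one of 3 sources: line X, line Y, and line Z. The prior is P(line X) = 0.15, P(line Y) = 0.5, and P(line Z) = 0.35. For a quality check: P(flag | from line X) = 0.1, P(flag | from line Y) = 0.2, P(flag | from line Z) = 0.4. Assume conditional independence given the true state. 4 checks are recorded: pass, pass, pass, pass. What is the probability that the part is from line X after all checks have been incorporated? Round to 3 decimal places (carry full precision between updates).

After 'pass': normaliser = 0.9·0.1500 + 0.8·0.5000 + 0.6·0.3500; P(line X) ≈ 0.1812, P(line Y) ≈ 0.5369, P(line Z) ≈ 0.2819
After 'pass': normaliser = 0.9·0.1812 + 0.8·0.5369 + 0.6·0.2819; P(line X) ≈ 0.2141, P(line Y) ≈ 0.5639, P(line Z) ≈ 0.2220
After 'pass': normaliser = 0.9·0.2141 + 0.8·0.5639 + 0.6·0.2220; P(line X) ≈ 0.2480, P(line Y) ≈ 0.5806, P(line Z) ≈ 0.1714
After 'pass': normaliser = 0.9·0.2480 + 0.8·0.5806 + 0.6·0.1714; P(line X) ≈ 0.2823, P(line Y) ≈ 0.5875, P(line Z) ≈ 0.1301

0.282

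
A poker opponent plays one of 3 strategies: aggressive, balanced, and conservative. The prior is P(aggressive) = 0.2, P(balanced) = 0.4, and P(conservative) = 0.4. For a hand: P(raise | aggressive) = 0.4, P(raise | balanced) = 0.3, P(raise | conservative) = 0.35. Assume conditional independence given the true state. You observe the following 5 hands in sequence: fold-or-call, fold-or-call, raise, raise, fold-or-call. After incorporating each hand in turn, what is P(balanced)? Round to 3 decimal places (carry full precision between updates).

Apply Bayes' rule sequentially, carrying P(balanced) forward.
After 'fold-or-call': normaliser = 0.6·0.2000 + 0.7·0.4000 + 0.65·0.4000; P(aggressive) ≈ 0.1818, P(balanced) ≈ 0.4242, P(conservative) ≈ 0.3939
After 'fold-or-call': normaliser = 0.6·0.1818 + 0.7·0.4242 + 0.65·0.3939; P(aggressive) ≈ 0.1648, P(balanced) ≈ 0.4485, P(conservative) ≈ 0.3867
After 'raise': normaliser = 0.4·0.1648 + 0.3·0.4485 + 0.35·0.3867; P(aggressive) ≈ 0.1963, P(balanced) ≈ 0.4007, P(conservative) ≈ 0.4031
After 'raise': normaliser = 0.4·0.1963 + 0.3·0.4007 + 0.35·0.4031; P(aggressive) ≈ 0.2310, P(balanced) ≈ 0.3538, P(conservative) ≈ 0.4152
After 'fold-or-call': normaliser = 0.6·0.2310 + 0.7·0.3538 + 0.65·0.4152; P(aggressive) ≈ 0.2113, P(balanced) ≈ 0.3774, P(conservative) ≈ 0.4113

0.377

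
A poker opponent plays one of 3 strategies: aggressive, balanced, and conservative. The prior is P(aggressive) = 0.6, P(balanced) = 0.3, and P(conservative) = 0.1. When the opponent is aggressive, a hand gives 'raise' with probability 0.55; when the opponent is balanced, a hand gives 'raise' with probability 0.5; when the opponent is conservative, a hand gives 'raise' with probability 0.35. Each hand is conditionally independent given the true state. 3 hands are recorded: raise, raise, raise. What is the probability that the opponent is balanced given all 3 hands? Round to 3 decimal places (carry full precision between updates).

0.265

After 'raise': normaliser = 0.55·0.6000 + 0.5·0.3000 + 0.35·0.1000; P(aggressive) ≈ 0.6408, P(balanced) ≈ 0.2913, P(conservative) ≈ 0.0680
After 'raise': normaliser = 0.55·0.6408 + 0.5·0.2913 + 0.35·0.0680; P(aggressive) ≈ 0.6753, P(balanced) ≈ 0.2791, P(conservative) ≈ 0.0456
After 'raise': normaliser = 0.55·0.6753 + 0.5·0.2791 + 0.35·0.0456; P(aggressive) ≈ 0.7049, P(balanced) ≈ 0.2648, P(conservative) ≈ 0.0303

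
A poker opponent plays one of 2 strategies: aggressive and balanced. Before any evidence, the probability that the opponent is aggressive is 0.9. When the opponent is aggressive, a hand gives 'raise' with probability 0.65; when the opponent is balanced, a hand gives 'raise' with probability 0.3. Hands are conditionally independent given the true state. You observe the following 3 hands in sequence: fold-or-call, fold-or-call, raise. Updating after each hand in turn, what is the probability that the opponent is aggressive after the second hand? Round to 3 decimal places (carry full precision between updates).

After 'fold-or-call': P(aggressive) = 0.35·0.9000 / (0.35·0.9000 + 0.7·0.1000) ≈ 0.8182
After 'fold-or-call': P(aggressive) = 0.35·0.8182 / (0.35·0.8182 + 0.7·0.1818) ≈ 0.6923

0.692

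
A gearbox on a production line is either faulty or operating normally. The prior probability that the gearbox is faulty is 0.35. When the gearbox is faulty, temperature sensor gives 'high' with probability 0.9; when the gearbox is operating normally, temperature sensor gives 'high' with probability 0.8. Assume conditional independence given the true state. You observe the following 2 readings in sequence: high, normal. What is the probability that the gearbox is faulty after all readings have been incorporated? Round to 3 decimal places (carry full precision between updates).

After 'high': P(faulty) = 0.9·0.3500 / (0.9·0.3500 + 0.8·0.6500) ≈ 0.3772
After 'normal': P(faulty) = 0.1·0.3772 / (0.1·0.3772 + 0.2·0.6228) ≈ 0.2325

0.232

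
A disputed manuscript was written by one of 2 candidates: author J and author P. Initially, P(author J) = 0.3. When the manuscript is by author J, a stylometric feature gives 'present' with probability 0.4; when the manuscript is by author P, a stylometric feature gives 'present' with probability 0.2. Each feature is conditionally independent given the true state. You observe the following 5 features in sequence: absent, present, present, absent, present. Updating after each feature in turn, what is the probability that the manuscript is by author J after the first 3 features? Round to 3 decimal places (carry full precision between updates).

0.563

After 'absent': P(author J) = 0.6·0.3000 / (0.6·0.3000 + 0.8·0.7000) ≈ 0.2432
After 'present': P(author J) = 0.4·0.2432 / (0.4·0.2432 + 0.2·0.7568) ≈ 0.3913
After 'present': P(author J) = 0.4·0.3913 / (0.4·0.3913 + 0.2·0.6087) ≈ 0.5625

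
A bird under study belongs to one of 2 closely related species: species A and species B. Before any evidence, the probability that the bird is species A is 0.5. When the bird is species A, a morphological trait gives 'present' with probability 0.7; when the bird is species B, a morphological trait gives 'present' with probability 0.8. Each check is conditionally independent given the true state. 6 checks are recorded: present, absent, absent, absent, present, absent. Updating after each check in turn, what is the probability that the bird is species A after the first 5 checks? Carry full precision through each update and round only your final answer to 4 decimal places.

0.7210

Apply Bayes' rule sequentially, carrying P(species A) forward.
After 'present': P(species A) = 0.7·0.5000 / (0.7·0.5000 + 0.8·0.5000) ≈ 0.4667
After 'absent': P(species A) = 0.3·0.4667 / (0.3·0.4667 + 0.2·0.5333) ≈ 0.5676
After 'absent': P(species A) = 0.3·0.5676 / (0.3·0.5676 + 0.2·0.4324) ≈ 0.6632
After 'absent': P(species A) = 0.3·0.6632 / (0.3·0.6632 + 0.2·0.3368) ≈ 0.7470
After 'present': P(species A) = 0.7·0.7470 / (0.7·0.7470 + 0.8·0.2530) ≈ 0.7210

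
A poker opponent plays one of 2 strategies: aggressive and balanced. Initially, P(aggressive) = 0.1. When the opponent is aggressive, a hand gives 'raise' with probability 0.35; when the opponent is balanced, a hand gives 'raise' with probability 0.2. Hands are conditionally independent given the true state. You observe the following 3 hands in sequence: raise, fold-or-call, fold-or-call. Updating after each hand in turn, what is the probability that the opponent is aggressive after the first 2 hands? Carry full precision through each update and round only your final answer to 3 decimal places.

0.136

After 'raise': P(aggressive) = 0.35·0.1000 / (0.35·0.1000 + 0.2·0.9000) ≈ 0.1628
After 'fold-or-call': P(aggressive) = 0.65·0.1628 / (0.65·0.1628 + 0.8·0.8372) ≈ 0.1364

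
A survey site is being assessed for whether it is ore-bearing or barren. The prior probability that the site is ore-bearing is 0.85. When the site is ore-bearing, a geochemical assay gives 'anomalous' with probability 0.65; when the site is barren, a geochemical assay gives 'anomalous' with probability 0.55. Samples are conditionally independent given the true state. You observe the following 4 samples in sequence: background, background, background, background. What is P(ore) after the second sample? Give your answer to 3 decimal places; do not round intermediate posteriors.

After 'background': P(ore) = 0.35·0.8500 / (0.35·0.8500 + 0.45·0.1500) ≈ 0.8151
After 'background': P(ore) = 0.35·0.8151 / (0.35·0.8151 + 0.45·0.1849) ≈ 0.7742

0.774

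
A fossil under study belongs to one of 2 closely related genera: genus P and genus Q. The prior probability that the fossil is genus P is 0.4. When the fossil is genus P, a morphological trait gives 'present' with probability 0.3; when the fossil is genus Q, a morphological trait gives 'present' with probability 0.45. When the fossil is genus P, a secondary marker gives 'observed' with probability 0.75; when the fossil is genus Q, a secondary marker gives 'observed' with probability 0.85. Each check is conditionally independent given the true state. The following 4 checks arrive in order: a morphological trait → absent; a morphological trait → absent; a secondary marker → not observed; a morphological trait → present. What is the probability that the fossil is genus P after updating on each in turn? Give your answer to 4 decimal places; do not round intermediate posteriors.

0.5454

After a morphological trait='absent': P(genus P) = 0.7·0.4000 / (0.7·0.4000 + 0.55·0.6000) ≈ 0.4590
After a morphological trait='absent': P(genus P) = 0.7·0.4590 / (0.7·0.4590 + 0.55·0.5410) ≈ 0.5192
After a secondary marker='not observed': P(genus P) = 0.25·0.5192 / (0.25·0.5192 + 0.15·0.4808) ≈ 0.6428
After a morphological trait='present': P(genus P) = 0.3·0.6428 / (0.3·0.6428 + 0.45·0.3572) ≈ 0.5454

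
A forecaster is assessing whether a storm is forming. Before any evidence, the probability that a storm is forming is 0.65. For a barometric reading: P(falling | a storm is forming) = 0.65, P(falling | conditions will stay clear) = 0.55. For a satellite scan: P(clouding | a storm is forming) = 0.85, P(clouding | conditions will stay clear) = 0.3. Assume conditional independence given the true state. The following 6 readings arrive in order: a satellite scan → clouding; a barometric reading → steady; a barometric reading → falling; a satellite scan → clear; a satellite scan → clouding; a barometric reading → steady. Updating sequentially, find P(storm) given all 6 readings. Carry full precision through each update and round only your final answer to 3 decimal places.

After a satellite scan='clouding': P(storm) = 0.85·0.6500 / (0.85·0.6500 + 0.3·0.3500) ≈ 0.8403
After a barometric reading='steady': P(storm) = 0.35·0.8403 / (0.35·0.8403 + 0.45·0.1597) ≈ 0.8036
After a barometric reading='falling': P(storm) = 0.65·0.8036 / (0.65·0.8036 + 0.55·0.1964) ≈ 0.8287
After a satellite scan='clear': P(storm) = 0.15·0.8287 / (0.15·0.8287 + 0.7·0.1713) ≈ 0.5089
After a satellite scan='clouding': P(storm) = 0.85·0.5089 / (0.85·0.5089 + 0.3·0.4911) ≈ 0.7460
After a barometric reading='steady': P(storm) = 0.35·0.7460 / (0.35·0.7460 + 0.45·0.2540) ≈ 0.6955

0.695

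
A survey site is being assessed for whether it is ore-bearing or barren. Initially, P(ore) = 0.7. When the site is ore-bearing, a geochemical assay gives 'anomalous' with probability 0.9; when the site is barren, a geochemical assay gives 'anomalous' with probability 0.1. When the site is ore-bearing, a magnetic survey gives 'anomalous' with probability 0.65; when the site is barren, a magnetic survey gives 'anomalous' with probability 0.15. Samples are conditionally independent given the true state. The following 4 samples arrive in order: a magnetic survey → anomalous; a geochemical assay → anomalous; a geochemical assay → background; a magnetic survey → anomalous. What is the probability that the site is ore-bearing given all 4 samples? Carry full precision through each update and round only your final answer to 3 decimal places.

After a magnetic survey='anomalous': P(ore) = 0.65·0.7000 / (0.65·0.7000 + 0.15·0.3000) ≈ 0.9100
After a geochemical assay='anomalous': P(ore) = 0.9·0.9100 / (0.9·0.9100 + 0.1·0.0900) ≈ 0.9891
After a geochemical assay='background': P(ore) = 0.1·0.9891 / (0.1·0.9891 + 0.9·0.0109) ≈ 0.9100
After a magnetic survey='anomalous': P(ore) = 0.65·0.9100 / (0.65·0.9100 + 0.15·0.0900) ≈ 0.9777

0.978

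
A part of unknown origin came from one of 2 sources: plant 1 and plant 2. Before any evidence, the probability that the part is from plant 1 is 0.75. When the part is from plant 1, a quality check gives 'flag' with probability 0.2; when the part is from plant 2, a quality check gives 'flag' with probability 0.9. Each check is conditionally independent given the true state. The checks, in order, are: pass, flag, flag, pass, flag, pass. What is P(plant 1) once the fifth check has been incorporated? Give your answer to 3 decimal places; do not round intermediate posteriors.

After 'pass': P(plant 1) = 0.8·0.7500 / (0.8·0.7500 + 0.1·0.2500) ≈ 0.9600
After 'flag': P(plant 1) = 0.2·0.9600 / (0.2·0.9600 + 0.9·0.0400) ≈ 0.8421
After 'flag': P(plant 1) = 0.2·0.8421 / (0.2·0.8421 + 0.9·0.1579) ≈ 0.5424
After 'pass': P(plant 1) = 0.8·0.5424 / (0.8·0.5424 + 0.1·0.4576) ≈ 0.9046
After 'flag': P(plant 1) = 0.2·0.9046 / (0.2·0.9046 + 0.9·0.0954) ≈ 0.6781

0.678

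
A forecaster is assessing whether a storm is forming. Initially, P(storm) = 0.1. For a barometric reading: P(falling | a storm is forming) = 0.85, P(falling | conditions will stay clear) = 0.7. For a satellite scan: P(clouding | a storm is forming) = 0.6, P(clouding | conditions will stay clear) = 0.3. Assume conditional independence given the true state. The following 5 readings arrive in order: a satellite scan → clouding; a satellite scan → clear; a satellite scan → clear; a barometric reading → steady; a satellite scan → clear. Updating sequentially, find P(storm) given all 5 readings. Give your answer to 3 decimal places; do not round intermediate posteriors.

0.020

After a satellite scan='clouding': P(storm) = 0.6·0.1000 / (0.6·0.1000 + 0.3·0.9000) ≈ 0.1818
After a satellite scan='clear': P(storm) = 0.4·0.1818 / (0.4·0.1818 + 0.7·0.8182) ≈ 0.1127
After a satellite scan='clear': P(storm) = 0.4·0.1127 / (0.4·0.1127 + 0.7·0.8873) ≈ 0.0677
After a barometric reading='steady': P(storm) = 0.15·0.0677 / (0.15·0.0677 + 0.3·0.9323) ≈ 0.0350
After a satellite scan='clear': P(storm) = 0.4·0.0350 / (0.4·0.0350 + 0.7·0.9650) ≈ 0.0203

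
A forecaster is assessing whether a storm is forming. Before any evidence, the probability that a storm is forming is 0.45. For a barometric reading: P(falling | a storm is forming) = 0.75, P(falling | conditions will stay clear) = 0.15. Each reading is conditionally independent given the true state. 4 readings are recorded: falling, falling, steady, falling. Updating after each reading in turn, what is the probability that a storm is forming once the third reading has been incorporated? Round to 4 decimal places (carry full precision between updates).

0.8575

After 'falling': P(storm) = 0.75·0.4500 / (0.75·0.4500 + 0.15·0.5500) ≈ 0.8036
After 'falling': P(storm) = 0.75·0.8036 / (0.75·0.8036 + 0.15·0.1964) ≈ 0.9534
After 'steady': P(storm) = 0.25·0.9534 / (0.25·0.9534 + 0.85·0.0466) ≈ 0.8575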